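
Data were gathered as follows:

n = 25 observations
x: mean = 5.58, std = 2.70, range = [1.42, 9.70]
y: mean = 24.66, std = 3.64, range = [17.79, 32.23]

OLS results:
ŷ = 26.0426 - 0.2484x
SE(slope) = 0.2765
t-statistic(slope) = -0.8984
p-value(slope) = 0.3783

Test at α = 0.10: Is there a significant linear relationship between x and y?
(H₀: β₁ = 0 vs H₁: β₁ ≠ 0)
Since p-value = 0.3783 ≥ α = 0.10, fail to reject H₀ — the slope is not significantly different from 0.

Hypothesis test for the slope coefficient:

H₀: β₁ = 0 (no linear relationship)
H₁: β₁ ≠ 0 (linear relationship exists)

Test statistic: t = β̂₁ / SE(β̂₁) = -0.2484 / 0.2765 = -0.8984

p = 0.3783: how often a slope estimate this far from 0 (in SE units) would arise by chance if β₁ were truly 0.

Decision rule: reject H₀ if p-value < α.
p-value = 0.3783 ≥ α = 0.10 → fail to reject H₀.

There is not sufficient evidence at the 10% significance level to conclude that a linear relationship exists between x and y.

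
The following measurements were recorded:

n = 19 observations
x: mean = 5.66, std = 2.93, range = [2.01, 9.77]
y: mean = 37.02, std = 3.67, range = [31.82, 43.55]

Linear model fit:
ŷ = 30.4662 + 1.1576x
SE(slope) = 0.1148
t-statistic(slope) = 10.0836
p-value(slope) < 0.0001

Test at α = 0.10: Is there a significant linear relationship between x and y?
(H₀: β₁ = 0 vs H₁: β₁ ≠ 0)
Reject H₀: p-value < 0.0001 < α = 0.10. The linear relationship is significant at the 10% level.

Hypothesis test for the slope coefficient:

H₀: β₁ = 0 (no linear relationship)
H₁: β₁ ≠ 0 (linear relationship exists)

Test statistic: t = β̂₁ / SE(β̂₁) = 1.1576 / 0.1148 = 10.0836

With df = 17, the two-sided p-value for |t| = 10.0836 is <0.0001.

Decision rule: reject H₀ if p-value < α.
p-value < 0.0001 < α = 0.10 → reject H₀.

There is sufficient evidence at the 10% significance level to conclude that a linear relationship exists between x and y.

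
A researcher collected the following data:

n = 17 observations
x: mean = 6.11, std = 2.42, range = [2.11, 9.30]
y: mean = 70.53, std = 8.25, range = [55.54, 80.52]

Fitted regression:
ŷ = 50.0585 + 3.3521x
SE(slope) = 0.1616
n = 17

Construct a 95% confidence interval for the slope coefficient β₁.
The 95% CI for β₁ is (3.0077, 3.6965)

Confidence interval for the slope:

The 95% CI for β₁ is: β̂₁ ± t*(α/2, n-2) × SE(β̂₁)

Step 1: Find critical t-value
- Confidence level = 0.95
- Degrees of freedom = n - 2 = 17 - 2 = 15
- t*(α/2, 15) = 2.1314

Step 2: Calculate margin of error
Margin = 2.1314 × 0.1616 = 0.3444

Step 3: Construct interval
CI = 3.3521 ± 0.3444
CI = (3.0077, 3.6965)

Interpretation: intervals built this way capture the true β₁ in 95% of repeated samples; here the plausible range for the per-unit effect of x on y is 3.0077 to 3.6965.
Since 0 is outside the interval, a two-sided test at α = 0.05 would reject H₀: β₁ = 0.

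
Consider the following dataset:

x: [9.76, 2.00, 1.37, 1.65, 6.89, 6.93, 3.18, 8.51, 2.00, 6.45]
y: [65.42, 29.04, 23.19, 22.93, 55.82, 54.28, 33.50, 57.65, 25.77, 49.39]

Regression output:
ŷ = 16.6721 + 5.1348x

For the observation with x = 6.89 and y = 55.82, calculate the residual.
Residual = 3.7691

The residual is the difference between the actual value and the predicted value:

Residual = y - ŷ

Step 1: Calculate predicted value
ŷ = 16.6721 + 5.1348 × 6.89
ŷ = 52.0509

Step 2: Calculate residual
Residual = 55.82 - 52.0509
Residual = 3.7691

Sign check: y > ŷ, so the point is above the line and the fit underestimates here.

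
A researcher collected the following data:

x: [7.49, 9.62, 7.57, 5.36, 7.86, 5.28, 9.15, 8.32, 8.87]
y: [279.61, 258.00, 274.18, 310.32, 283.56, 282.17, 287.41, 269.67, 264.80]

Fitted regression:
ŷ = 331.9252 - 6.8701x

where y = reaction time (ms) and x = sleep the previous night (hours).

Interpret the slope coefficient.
For each additional hour of sleep, predicted reaction time decreases by approximately 6.8701 ms.

The slope coefficient β₁ = -6.8701 represents the marginal effect of sleep on reaction time.

Interpretation:
- Sleep up by 1 hour → predicted reaction time decreases by 6.8701 ms
- This is a linear approximation: the same per-unit change is assumed across the whole observed x range
- The sign (−) gives the direction; the magnitude 6.8701 gives the size of the effect per hour

(β₀ = 331.9252 is the fitted value at x = 0 and is not part of the slope interpretation.)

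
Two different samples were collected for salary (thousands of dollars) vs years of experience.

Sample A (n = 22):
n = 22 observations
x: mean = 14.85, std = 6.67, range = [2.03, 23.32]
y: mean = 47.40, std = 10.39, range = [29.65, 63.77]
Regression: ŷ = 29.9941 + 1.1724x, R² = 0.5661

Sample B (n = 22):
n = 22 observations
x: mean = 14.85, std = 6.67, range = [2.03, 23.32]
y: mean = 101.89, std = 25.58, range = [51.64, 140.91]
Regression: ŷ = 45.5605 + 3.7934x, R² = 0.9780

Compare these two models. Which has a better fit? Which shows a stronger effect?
Model B has the better fit (R² = 0.9780 vs 0.5661). Model B shows the stronger effect (|β₁| = 3.7934 vs 1.1724).

Model Comparison:

Goodness of fit (R²):
- Model A: R² = 0.5661 → 56.61% of variance in salary explained
- Model B: R² = 0.9780 → 97.80% of variance in salary explained
- 0.9780 > 0.5661 → Model B has the better fit

Strength of effect — compare |β₁|:
- Model A: β₁ = 1.1724 → predicted salary rises 1.1724 thousand dollars per additional year of experience
- Model B: β₁ = 3.7934 → predicted salary rises 3.7934 thousand dollars per additional year of experience
- |1.1724| < |3.7934| → Model B shows the stronger marginal effect

Notes:
- A better fit (higher R²) doesn't necessarily mean a more important relationship.
- R² measures how tightly points cluster around the line; β₁ measures how steep the line is — they answer different questions.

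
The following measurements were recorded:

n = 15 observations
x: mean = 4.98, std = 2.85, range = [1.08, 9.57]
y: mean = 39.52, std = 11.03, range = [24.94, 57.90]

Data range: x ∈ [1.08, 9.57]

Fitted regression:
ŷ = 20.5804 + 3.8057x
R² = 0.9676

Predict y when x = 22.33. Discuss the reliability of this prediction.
The equation gives ŷ = 105.5617; however x = 22.33 is 12.76 units above the observed range, so this extrapolated value should not be trusted.

Prediction calculation:
ŷ = 20.5804 + 3.8057 × 22.33
ŷ = 105.5617

Reliability:
- Data range: x ∈ [1.08, 9.57]
- Prediction point: x = 22.33 is 12.76 units above the observed range → this is EXTRAPOLATION, not interpolation

Why that matters here:
- There are no observations near this x to validate the fitted line there
- Real relationships often flatten, saturate, or turn nonlinear at extremes
- The linear relationship may not hold outside the observed range

A defensible statement: 'if the linear trend continued to x = 22.33, y would be about 105.5617' — the premise is untested.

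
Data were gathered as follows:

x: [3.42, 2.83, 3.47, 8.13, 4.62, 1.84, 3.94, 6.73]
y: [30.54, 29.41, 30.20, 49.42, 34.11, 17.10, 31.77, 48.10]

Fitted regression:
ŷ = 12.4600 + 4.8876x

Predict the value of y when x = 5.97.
ŷ = 41.6390

To predict y for x = 5.97, substitute into the regression equation:

ŷ = 12.4600 + 4.8876 × 5.97
ŷ = 12.4600 + 29.1790
ŷ = 41.6390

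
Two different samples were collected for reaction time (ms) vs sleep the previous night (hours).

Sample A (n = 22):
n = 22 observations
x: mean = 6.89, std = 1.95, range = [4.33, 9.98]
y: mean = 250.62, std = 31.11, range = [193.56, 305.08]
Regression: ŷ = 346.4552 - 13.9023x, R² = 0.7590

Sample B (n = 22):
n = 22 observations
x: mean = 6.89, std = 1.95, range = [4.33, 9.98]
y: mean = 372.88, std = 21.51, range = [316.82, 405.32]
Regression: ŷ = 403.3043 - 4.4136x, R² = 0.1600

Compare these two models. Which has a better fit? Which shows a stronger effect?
Model A has the better fit (R² = 0.7590 vs 0.1600). Model A shows the stronger effect (|β₁| = 13.9023 vs 4.4136).

Model Comparison:

Fit — compare R²:
- Model A: R² = 0.7590 → 75.90% of variance in reaction time explained
- Model B: R² = 0.1600 → 16.00% of variance in reaction time explained
- 0.7590 > 0.1600 → Model A has the better fit

Which has the larger per-hour effect? (|β₁|)
- Model A: β₁ = -13.9023 → predicted reaction time falls 13.9023 ms per additional hour of sleep
- Model B: β₁ = -4.4136 → predicted reaction time falls 4.4136 ms per additional hour of sleep
- |-13.9023| > |-4.4136| → Model A shows the stronger marginal effect

Note: A better fit (higher R²) doesn't necessarily mean a more important relationship.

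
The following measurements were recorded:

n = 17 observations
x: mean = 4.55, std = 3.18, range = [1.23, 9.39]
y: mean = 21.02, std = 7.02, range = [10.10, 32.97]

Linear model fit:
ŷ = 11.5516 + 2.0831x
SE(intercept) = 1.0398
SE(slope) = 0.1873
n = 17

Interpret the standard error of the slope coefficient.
SE(slope) = 0.1873 measures the uncertainty in the estimated slope. The coefficient is estimated precisely (SE/|β̂₁| = 9.0%).

SE(β̂₁) = s / √Sxx, where s is the residual standard deviation and Sxx = Σ(x − x̄)². It is the yardstick for how far β̂₁ = 2.0831 could plausibly be from the true slope.

Relative precision:
- SE / |β̂₁| = 0.1873 / 2.0831 = 9.0%
- Rule of thumb (under 20%: precise; 20% to under 50%: moderately precise; 50% or more: imprecise) → precise

Link to the t-test: t = β̂₁ / SE(β̂₁) = 2.0831 / 0.1873 = 11.1217, the statistic for H₀: β₁ = 0.

What drives SE(β̂₁): wider spread of x values → smaller SE.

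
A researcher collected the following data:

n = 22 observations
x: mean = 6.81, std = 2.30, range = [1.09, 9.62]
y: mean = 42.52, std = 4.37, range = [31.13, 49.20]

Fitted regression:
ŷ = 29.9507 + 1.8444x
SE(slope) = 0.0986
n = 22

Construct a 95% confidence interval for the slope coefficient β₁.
The 95% CI for β₁ is (1.6387, 2.0501)

Confidence interval for the slope:

The 95% CI for β₁ is: β̂₁ ± t*(α/2, n-2) × SE(β̂₁)

Step 1: Find critical t-value
- Confidence level = 0.95
- Degrees of freedom = n - 2 = 22 - 2 = 20
- t*(α/2, 20) = 2.0860

Step 2: Calculate margin of error
Margin = 2.0860 × 0.0986 = 0.2057

Step 3: Construct interval
CI = 1.8444 ± 0.2057
CI = (1.6387, 2.0501)

Interpretation: We are 95% confident that the true slope β₁ lies between 1.6387 and 2.0501.
The interval does not include 0, suggesting a significant linear relationship.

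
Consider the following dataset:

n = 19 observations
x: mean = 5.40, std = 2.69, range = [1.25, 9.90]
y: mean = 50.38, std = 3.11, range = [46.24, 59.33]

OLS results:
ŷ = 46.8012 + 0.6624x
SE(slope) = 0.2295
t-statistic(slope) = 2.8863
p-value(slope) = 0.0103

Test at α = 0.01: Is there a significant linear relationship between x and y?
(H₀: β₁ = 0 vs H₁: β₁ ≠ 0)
p-value = 0.0103 ≥ α = 0.01, so we fail to reject H₀. The relationship is not significant.

Hypothesis test for the slope coefficient:

H₀: β₁ = 0 (no linear relationship)
H₁: β₁ ≠ 0 (linear relationship exists)

Test statistic: t = β̂₁ / SE(β̂₁) = 0.6624 / 0.2295 = 2.8863

With df = 17, the two-sided p-value for |t| = 2.8863 is 0.0103.

Decision rule: reject H₀ if p-value < α.
p-value = 0.0103 ≥ α = 0.01 → fail to reject H₀.

Conclusion: the linear association between x and y is not significant at the 1% level.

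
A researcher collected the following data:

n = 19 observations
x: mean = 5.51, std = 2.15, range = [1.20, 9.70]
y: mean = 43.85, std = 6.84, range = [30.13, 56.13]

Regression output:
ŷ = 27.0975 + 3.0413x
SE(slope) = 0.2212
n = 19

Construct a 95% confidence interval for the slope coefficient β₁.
The 95% CI for β₁ is (2.5746, 3.5080)

Confidence interval for the slope:

The 95% CI for β₁ is: β̂₁ ± t*(α/2, n-2) × SE(β̂₁)

Step 1: Find critical t-value
- Confidence level = 0.95
- Degrees of freedom = n - 2 = 19 - 2 = 17
- t*(α/2, 17) = 2.1098

Step 2: Calculate margin of error
Margin = 2.1098 × 0.2212 = 0.4667

Step 3: Construct interval
CI = 3.0413 ± 0.4667
CI = (2.5746, 3.5080)

Interpretation: each one-unit increase in x is associated with a change in mean y of between 2.5746 and 3.5080, with 95% confidence.
Since 0 is outside the interval, a two-sided test at α = 0.05 would reject H₀: β₁ = 0.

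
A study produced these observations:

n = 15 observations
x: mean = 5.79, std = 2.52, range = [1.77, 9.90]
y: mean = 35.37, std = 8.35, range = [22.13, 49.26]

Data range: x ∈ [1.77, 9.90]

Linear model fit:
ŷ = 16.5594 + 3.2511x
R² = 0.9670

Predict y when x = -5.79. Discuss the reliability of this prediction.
ŷ = -2.2645 (extrapolation — x = -5.79 lies outside [1.77, 9.90], so reliability is low).

Prediction calculation:
ŷ = 16.5594 + 3.2511 × (-5.79)
ŷ = -2.2645

Reliability:
- Data range: x ∈ [1.77, 9.90]
- Prediction point: x = -5.79 is 7.56 units below the observed range → this is EXTRAPOLATION, not interpolation

Why that matters here:
- The standard error of prediction grows with (x − x̄)², and x = -5.79 is far from x̄ = 5.79
- The linear relationship may not hold outside the observed range

The R² = 0.9670 only validates the fit within [1.77, 9.90]; treat ŷ = -2.2645 with caution.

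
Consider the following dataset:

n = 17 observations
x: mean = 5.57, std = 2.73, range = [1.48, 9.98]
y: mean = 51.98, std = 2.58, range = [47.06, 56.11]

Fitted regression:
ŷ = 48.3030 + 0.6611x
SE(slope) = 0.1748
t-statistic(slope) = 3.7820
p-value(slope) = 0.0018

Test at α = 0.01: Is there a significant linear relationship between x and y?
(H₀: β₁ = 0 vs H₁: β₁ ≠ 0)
Reject H₀: p-value = 0.0018 < α = 0.01. The linear relationship is significant at the 1% level.

Hypothesis test for the slope coefficient:

H₀: β₁ = 0 (no linear relationship)
H₁: β₁ ≠ 0 (linear relationship exists)

Test statistic: t = β̂₁ / SE(β̂₁) = 0.6611 / 0.1748 = 3.7820

With df = 15, the two-sided p-value for |t| = 3.7820 is 0.0018.

Decision rule: reject H₀ if p-value < α.
p-value = 0.0018 < α = 0.01 → reject H₀.

Conclusion: the linear association between x and y is significant at the 1% level.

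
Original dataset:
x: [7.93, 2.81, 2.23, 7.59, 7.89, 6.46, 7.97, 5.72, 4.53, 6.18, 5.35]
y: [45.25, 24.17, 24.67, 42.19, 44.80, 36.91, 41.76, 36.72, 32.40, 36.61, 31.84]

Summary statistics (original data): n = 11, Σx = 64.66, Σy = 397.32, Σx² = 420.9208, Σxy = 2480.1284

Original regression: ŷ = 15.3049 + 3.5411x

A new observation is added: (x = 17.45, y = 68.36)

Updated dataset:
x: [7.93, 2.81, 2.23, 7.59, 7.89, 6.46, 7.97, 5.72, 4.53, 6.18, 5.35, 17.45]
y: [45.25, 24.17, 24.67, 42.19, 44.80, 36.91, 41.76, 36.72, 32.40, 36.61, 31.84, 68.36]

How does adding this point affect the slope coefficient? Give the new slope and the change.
Adding the point moves β₁ from 3.5411 to 2.9746, i.e. it decreases by 0.5665 (-16.0%).

The new point has HIGH LEVERAGE: x = 17.45 is far from the original mean x̄ = 64.66/11 ≈ 5.88 (original range [2.23, 7.97]).

Step 1: Update the sums with the new point (n goes from 11 to 12)
Σx  = 64.66 + 17.45 = 82.11
Σy  = 397.32 + 68.36 = 465.68
Σx² = 420.9208 + 17.45² = 420.9208 + 304.5025 = 725.4233
Σxy = 2480.1284 + 17.45×68.36 = 2480.1284 + 1192.8820 = 3673.0104

Step 2: Recompute the slope with b₁ = (nΣxy − ΣxΣy) / (nΣx² − (Σx)²)
Numerator   = 12×3673.0104 − 82.11×465.68 = 44076.1248 − 38236.9848 = 5839.1400
Denominator = 12×725.4233 − 82.11² = 8705.0796 − 6742.0521 = 1963.0275
b₁(new) = 5839.1400 / 1963.0275 = 2.9746

(Same formula on the original sums: (11×2480.1284 − 64.66×397.32) / (11×420.9208 − 64.66²) = 1590.7012 / 449.2132 = 3.5411, matching the given fit.)

Step 3: Change in slope
Δβ₁ = 2.9746 − 3.5411 = -0.5665
Relative change = -0.5665 / 3.5411 × 100% = -16.0%
→ the slope decreases when the point is added.

Because the point sits below the extension of the original line at a high-leverage x, it tilts the fit down.
In practice: investigate whether it comes from the same population as the rest of the sample; refit with and without it and report both if conclusions differ.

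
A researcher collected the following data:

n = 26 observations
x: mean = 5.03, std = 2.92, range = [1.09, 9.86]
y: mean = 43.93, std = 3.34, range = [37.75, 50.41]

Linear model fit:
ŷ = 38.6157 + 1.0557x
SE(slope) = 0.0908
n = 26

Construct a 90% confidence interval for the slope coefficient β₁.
The 90% CI for β₁ is (0.9004, 1.2110)

Confidence interval for the slope:

The 90% CI for β₁ is: β̂₁ ± t*(α/2, n-2) × SE(β̂₁)

Step 1: Find critical t-value
- Confidence level = 0.9
- Degrees of freedom = n - 2 = 26 - 2 = 24
- t*(α/2, 24) = 1.7109

Step 2: Calculate margin of error
Margin = 1.7109 × 0.0908 = 0.1553

Step 3: Construct interval
CI = 1.0557 ± 0.1553
CI = (0.9004, 1.2110)

Interpretation: each one-unit increase in x is associated with a change in mean y of between 0.9004 and 1.2110, with 90% confidence.
Both endpoints are positive, so the data support a genuinely positive slope at this confidence level.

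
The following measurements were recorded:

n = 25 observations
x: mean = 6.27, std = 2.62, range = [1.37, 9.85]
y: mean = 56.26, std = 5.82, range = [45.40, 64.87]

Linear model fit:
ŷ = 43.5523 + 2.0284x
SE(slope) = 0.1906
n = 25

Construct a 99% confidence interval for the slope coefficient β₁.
The 99% CI for β₁ is (1.4933, 2.5635)

Confidence interval for the slope:

The 99% CI for β₁ is: β̂₁ ± t*(α/2, n-2) × SE(β̂₁)

Step 1: Find critical t-value
- Confidence level = 0.99
- Degrees of freedom = n - 2 = 25 - 2 = 23
- t*(α/2, 23) = 2.8073

Step 2: Calculate margin of error
Margin = 2.8073 × 0.1906 = 0.5351

Step 3: Construct interval
CI = 2.0284 ± 0.5351
CI = (1.4933, 2.5635)

Interpretation: intervals built this way capture the true β₁ in 99% of repeated samples; here the plausible range for the per-unit effect of x on y is 1.4933 to 2.5635.
The interval does not include 0, suggesting a significant linear relationship.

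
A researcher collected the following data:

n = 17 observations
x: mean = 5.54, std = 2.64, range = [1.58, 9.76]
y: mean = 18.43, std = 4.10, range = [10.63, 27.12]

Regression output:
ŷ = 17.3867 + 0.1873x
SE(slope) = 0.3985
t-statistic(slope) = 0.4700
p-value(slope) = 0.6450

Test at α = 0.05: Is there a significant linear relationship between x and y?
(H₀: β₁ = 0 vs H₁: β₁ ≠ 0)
p-value = 0.6450 ≥ α = 0.05, so we fail to reject H₀. The relationship is not significant.

Hypothesis test for the slope coefficient:

H₀: β₁ = 0 (no linear relationship)
H₁: β₁ ≠ 0 (linear relationship exists)

Test statistic: t = β̂₁ / SE(β̂₁) = 0.1873 / 0.3985 = 0.4700

The p-value (0.6450) is the probability, under H₀, of a t-statistic at least as extreme as |t| = 0.4700 (two-sided, df = n − 2 = 15).

Decision rule: reject H₀ if p-value < α.
p-value = 0.6450 ≥ α = 0.05 → fail to reject H₀.

There is not sufficient evidence at the 5% significance level to conclude that a linear relationship exists between x and y.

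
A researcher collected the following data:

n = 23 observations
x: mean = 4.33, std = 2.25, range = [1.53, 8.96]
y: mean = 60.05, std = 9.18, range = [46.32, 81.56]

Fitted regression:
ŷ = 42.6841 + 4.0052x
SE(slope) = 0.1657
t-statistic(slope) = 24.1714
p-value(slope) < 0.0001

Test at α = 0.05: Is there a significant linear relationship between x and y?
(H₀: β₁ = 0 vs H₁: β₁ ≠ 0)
p-value < 0.0001 < α = 0.05, so we reject H₀. The relationship is significant.

Hypothesis test for the slope coefficient:

H₀: β₁ = 0 (no linear relationship)
H₁: β₁ ≠ 0 (linear relationship exists)

Test statistic: t = β̂₁ / SE(β̂₁) = 4.0052 / 0.1657 = 24.1714

p < 0.0001: how often a slope estimate this far from 0 (in SE units) would arise by chance if β₁ were truly 0.

Decision rule: reject H₀ if p-value < α.
p-value < 0.0001 < α = 0.05 → reject H₀.

There is sufficient evidence at the 5% significance level to conclude that a linear relationship exists between x and y.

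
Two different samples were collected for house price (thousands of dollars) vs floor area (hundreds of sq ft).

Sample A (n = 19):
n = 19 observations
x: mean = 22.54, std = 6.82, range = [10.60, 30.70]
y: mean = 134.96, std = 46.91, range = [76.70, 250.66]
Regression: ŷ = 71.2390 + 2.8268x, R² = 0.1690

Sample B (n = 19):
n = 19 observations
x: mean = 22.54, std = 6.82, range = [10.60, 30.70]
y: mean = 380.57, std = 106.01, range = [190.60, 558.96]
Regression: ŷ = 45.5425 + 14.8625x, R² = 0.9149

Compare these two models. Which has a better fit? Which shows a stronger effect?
Model B has the better fit (R² = 0.9149 vs 0.1690). Model B shows the stronger effect (|β₁| = 14.8625 vs 2.8268).

Model Comparison:

Fit — compare R²:
- Model A: R² = 0.1690 → 16.90% of variance in house price explained
- Model B: R² = 0.9149 → 91.49% of variance in house price explained
- 0.9149 > 0.1690 → Model B has the better fit

Effect size (slope magnitude):
- Model A: β₁ = 2.8268 → predicted house price rises 2.8268 thousand dollars per additional hundred sq ft of floor area
- Model B: β₁ = 14.8625 → predicted house price rises 14.8625 thousand dollars per additional hundred sq ft of floor area
- |2.8268| < |14.8625| → Model B shows the stronger marginal effect

Note: A steeper slope doesn't make a better model if the scatter around the line is large.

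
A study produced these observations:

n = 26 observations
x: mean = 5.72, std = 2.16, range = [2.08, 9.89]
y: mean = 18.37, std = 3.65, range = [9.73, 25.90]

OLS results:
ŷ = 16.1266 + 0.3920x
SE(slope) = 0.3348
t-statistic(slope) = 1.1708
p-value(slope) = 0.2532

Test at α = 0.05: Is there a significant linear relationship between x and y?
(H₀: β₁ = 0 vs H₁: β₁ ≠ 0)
p-value = 0.2532 ≥ α = 0.05, so we fail to reject H₀. The relationship is not significant.

Hypothesis test for the slope coefficient:

H₀: β₁ = 0 (no linear relationship)
H₁: β₁ ≠ 0 (linear relationship exists)

Test statistic: t = β̂₁ / SE(β̂₁) = 0.3920 / 0.3348 = 1.1708

The p-value (0.2532) is the probability, under H₀, of a t-statistic at least as extreme as |t| = 1.1708 (two-sided, df = n − 2 = 24).

Decision rule: reject H₀ if p-value < α.
p-value = 0.2532 ≥ α = 0.05 → fail to reject H₀.

There is not sufficient evidence at the 5% significance level to conclude that a linear relationship exists between x and y.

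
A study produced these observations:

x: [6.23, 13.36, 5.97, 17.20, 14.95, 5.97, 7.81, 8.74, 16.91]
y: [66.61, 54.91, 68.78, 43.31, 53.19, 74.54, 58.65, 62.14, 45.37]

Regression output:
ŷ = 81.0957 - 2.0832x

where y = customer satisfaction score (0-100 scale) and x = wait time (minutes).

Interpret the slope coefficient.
For each additional minute of wait time, predicted satisfaction score decreases by approximately 2.0832 points.

The slope coefficient β₁ = -2.0832 represents the marginal effect of wait time on satisfaction score.

Interpretation:
- Wait time up by 1 minute → predicted satisfaction score decreases by 2.0832 points
- The effect is assumed constant over the observed range of x (linearity)
- The sign (−) gives the direction; the magnitude 2.0832 gives the size of the effect per minute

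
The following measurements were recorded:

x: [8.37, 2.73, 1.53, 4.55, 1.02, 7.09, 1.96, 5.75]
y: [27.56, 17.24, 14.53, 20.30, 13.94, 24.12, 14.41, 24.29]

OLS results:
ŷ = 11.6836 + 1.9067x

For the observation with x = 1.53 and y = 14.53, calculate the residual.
Residual = -0.0709

The residual is the difference between the actual value and the predicted value:

Residual = y - ŷ

Step 1: Calculate predicted value
ŷ = 11.6836 + 1.9067 × 1.53
ŷ = 14.6009

Step 2: Calculate residual
Residual = 14.53 - 14.6009
Residual = -0.0709

Interpretation: the model overestimates the actual value by 0.0709 at this point (negative residual → observation lies below the fitted line).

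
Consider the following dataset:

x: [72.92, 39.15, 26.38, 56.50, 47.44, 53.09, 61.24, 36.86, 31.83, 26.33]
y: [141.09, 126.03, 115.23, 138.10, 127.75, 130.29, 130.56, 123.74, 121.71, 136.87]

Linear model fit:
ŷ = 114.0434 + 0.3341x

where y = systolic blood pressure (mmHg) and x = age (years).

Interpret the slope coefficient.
For each additional year of age, predicted blood pressure increases by approximately 0.3341 mmHg.

β₁ = 0.3341 is the change in predicted blood pressure (mmHg) per additional year of age.

Interpretation:
- Age up by 1 year → predicted blood pressure increases by 0.3341 mmHg
- This is a linear approximation: the same per-unit change is assumed across the whole observed x range

(β₀ = 114.0434 is the fitted value at x = 0 and is not part of the slope interpretation.)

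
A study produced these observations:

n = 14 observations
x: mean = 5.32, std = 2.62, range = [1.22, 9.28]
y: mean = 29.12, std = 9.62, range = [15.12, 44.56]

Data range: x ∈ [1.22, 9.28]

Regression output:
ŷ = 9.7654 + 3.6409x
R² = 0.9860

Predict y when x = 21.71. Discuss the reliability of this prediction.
ŷ = 88.8093, but this is extrapolation (above the data range [1.22, 9.28]) and may be unreliable.

Prediction calculation:
ŷ = 9.7654 + 3.6409 × 21.71
ŷ = 88.8093

Reliability:
- Data range: x ∈ [1.22, 9.28]
- Prediction point: x = 21.71 is 12.43 units above the observed range → this is EXTRAPOLATION, not interpolation

Why that matters here:
- The linear relationship may not hold outside the observed range
- There are no observations near this x to validate the fitted line there
- R² describes fit only over the sampled x values; it says nothing about behaviour beyond them

Report the number if required, but flag clearly that it is an extrapolation.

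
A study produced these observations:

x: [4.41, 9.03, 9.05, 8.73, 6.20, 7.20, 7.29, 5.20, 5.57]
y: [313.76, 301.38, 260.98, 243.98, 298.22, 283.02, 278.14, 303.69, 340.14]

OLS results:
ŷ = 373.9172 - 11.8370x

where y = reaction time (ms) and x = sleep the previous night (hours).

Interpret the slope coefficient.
For each additional hour of sleep, predicted reaction time decreases by approximately 11.8370 ms.

β₁ = -11.8370 is the change in predicted reaction time (ms) per additional hour of sleep.

Interpretation:
- Sleep up by 1 hour → predicted reaction time decreases by 11.8370 ms
- The effect is assumed constant over the observed range of x (linearity)

(β₀ = 373.9172 is the fitted value at x = 0 and is not part of the slope interpretation.)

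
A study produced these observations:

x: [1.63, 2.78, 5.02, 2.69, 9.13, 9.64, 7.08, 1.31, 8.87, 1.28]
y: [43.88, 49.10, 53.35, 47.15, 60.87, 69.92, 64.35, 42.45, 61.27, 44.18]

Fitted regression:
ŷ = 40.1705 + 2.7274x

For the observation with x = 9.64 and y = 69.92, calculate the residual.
Residual = 3.4574

The residual is the difference between the actual value and the predicted value:

Residual = y - ŷ

Step 1: Calculate predicted value
ŷ = 40.1705 + 2.7274 × 9.64
ŷ = 66.4626

Step 2: Calculate residual
Residual = 69.92 - 66.4626
Residual = 3.4574

Sign check: y > ŷ, so the point is above the line and the fit underestimates here.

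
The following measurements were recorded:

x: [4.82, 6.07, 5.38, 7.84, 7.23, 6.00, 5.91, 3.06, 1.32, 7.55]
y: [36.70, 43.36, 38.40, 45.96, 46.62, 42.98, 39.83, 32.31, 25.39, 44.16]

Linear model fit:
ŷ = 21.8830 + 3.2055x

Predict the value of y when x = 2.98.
ŷ = 31.4354

To predict y for x = 2.98, substitute into the regression equation:

ŷ = 21.8830 + 3.2055 × 2.98
ŷ = 21.8830 + 9.5524
ŷ = 31.4354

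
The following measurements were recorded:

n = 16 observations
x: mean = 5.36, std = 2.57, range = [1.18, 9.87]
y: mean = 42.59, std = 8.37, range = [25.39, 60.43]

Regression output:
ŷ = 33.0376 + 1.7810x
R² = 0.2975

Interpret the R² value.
The model explains 29.75% of the variance in y (R² = 0.2975), leaving 70.25% unexplained; the fit is weak.

R² = 1 − SS_res/SS_tot compares the residual scatter to the total scatter of y about its mean.

Here R² = 0.2975:
- Explained: 29.75% of the variation in y
- Unexplained (residual): 100% − 29.75% = 70.25%
- Rule of thumb (below 0.3 weak; 0.3 to below 0.7 moderate; 0.7 and above strong) → weak

Equivalently, for simple linear regression R² = r², so |r| = √0.2975 ≈ 0.5454.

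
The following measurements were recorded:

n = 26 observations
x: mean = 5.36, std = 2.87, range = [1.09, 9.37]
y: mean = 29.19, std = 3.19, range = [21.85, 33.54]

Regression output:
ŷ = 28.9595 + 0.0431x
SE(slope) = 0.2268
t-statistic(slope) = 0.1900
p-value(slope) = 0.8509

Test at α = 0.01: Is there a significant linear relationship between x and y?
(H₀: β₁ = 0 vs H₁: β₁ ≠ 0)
Since p-value = 0.8509 ≥ α = 0.01, fail to reject H₀ — the slope is not significantly different from 0.

Hypothesis test for the slope coefficient:

H₀: β₁ = 0 (no linear relationship)
H₁: β₁ ≠ 0 (linear relationship exists)

Test statistic: t = β̂₁ / SE(β̂₁) = 0.0431 / 0.2268 = 0.1900

With df = 24, the two-sided p-value for |t| = 0.1900 is 0.8509.

Decision rule: reject H₀ if p-value < α.
p-value = 0.8509 ≥ α = 0.01 → fail to reject H₀.

Conclusion: the linear association between x and y is not significant at the 1% level.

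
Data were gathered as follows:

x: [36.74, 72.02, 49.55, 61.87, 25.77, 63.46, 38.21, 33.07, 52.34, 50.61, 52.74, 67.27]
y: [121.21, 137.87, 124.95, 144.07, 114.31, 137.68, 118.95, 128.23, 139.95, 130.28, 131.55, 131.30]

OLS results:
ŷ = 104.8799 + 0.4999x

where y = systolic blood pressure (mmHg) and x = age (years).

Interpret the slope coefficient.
An increase of one year in age is associated with a 0.4999 mmHg increase in predicted blood pressure.

β₁ = 0.4999 is the change in predicted blood pressure (mmHg) per additional year of age.

Interpretation:
- Age up by 1 year → predicted blood pressure increases by 0.4999 mmHg
- The effect is assumed constant over the observed range of x (linearity)

The intercept β₀ = 104.8799 is the predicted blood pressure when age = 0; since the smallest observed x is 25.77, this is an extrapolation and mainly anchors the line.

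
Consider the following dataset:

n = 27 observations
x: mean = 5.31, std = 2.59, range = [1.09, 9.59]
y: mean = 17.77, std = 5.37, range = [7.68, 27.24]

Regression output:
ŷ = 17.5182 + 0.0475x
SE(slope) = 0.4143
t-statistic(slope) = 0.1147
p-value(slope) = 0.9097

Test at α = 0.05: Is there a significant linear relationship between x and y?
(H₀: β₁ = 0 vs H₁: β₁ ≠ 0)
p-value = 0.9097 ≥ α = 0.05, so we fail to reject H₀. The relationship is not significant.

Hypothesis test for the slope coefficient:

H₀: β₁ = 0 (no linear relationship)
H₁: β₁ ≠ 0 (linear relationship exists)

Test statistic: t = β̂₁ / SE(β̂₁) = 0.0475 / 0.4143 = 0.1147

p = 0.9097: how often a slope estimate this far from 0 (in SE units) would arise by chance if β₁ were truly 0.

Decision rule: reject H₀ if p-value < α.
p-value = 0.9097 ≥ α = 0.05 → fail to reject H₀.

Conclusion: the linear association between x and y is not significant at the 5% level.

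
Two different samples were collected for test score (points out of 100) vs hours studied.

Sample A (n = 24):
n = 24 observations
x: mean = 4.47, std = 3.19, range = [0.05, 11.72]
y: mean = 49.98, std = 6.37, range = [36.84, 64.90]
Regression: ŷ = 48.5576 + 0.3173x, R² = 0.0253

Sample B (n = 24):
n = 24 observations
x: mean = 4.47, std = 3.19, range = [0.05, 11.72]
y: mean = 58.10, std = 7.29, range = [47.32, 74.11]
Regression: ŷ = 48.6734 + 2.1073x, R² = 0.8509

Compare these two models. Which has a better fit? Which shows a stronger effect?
Model B has the better fit (R² = 0.8509 vs 0.0253). Model B shows the stronger effect (|β₁| = 2.1073 vs 0.3173).

Model Comparison:

Which explains more variance? (R²)
- Model A: R² = 0.0253 → 2.53% of variance in test score explained
- Model B: R² = 0.8509 → 85.09% of variance in test score explained
- 0.8509 > 0.0253 → Model B has the better fit

Effect size (slope magnitude):
- Model A: β₁ = 0.3173 → predicted test score rises 0.3173 points per additional hour of study time
- Model B: β₁ = 2.1073 → predicted test score rises 2.1073 points per additional hour of study time
- |0.3173| < |2.1073| → Model B shows the stronger marginal effect

Note: A better fit (higher R²) doesn't necessarily mean a more important relationship.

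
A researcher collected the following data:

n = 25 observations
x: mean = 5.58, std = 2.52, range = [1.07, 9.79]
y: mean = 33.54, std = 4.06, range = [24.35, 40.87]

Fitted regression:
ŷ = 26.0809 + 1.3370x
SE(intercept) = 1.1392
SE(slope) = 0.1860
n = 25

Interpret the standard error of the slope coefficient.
SE(slope) = 0.1860 measures the uncertainty in the estimated slope. The coefficient is estimated precisely (SE/|β̂₁| = 13.9%).

SE(β̂₁) = s / √Sxx, where s is the residual standard deviation and Sxx = Σ(x − x̄)². It is the yardstick for how far β̂₁ = 1.3370 could plausibly be from the true slope.

Relative precision:
- SE / |β̂₁| = 0.1860 / 1.3370 = 13.9%
- Rule of thumb (under 20%: precise; 20% to under 50%: moderately precise; 50% or more: imprecise) → precise

Link to the t-test: t = β̂₁ / SE(β̂₁) = 1.3370 / 0.1860 = 7.1882, the statistic for H₀: β₁ = 0.

What drives SE(β̂₁): wider spread of x values → smaller SE.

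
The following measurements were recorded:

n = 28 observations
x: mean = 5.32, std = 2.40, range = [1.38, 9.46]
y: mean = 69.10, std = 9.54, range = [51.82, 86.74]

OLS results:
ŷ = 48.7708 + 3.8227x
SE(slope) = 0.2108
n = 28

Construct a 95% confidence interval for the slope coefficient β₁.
The 95% CI for β₁ is (3.3894, 4.2560)

Confidence interval for the slope:

The 95% CI for β₁ is: β̂₁ ± t*(α/2, n-2) × SE(β̂₁)

Step 1: Find critical t-value
- Confidence level = 0.95
- Degrees of freedom = n - 2 = 28 - 2 = 26
- t*(α/2, 26) = 2.0555

Step 2: Calculate margin of error
Margin = 2.0555 × 0.2108 = 0.4333

Step 3: Construct interval
CI = 3.8227 ± 0.4333
CI = (3.3894, 4.2560)

Interpretation: intervals built this way capture the true β₁ in 95% of repeated samples; here the plausible range for the per-unit effect of x on y is 3.3894 to 4.2560.
The interval does not include 0, suggesting a significant linear relationship.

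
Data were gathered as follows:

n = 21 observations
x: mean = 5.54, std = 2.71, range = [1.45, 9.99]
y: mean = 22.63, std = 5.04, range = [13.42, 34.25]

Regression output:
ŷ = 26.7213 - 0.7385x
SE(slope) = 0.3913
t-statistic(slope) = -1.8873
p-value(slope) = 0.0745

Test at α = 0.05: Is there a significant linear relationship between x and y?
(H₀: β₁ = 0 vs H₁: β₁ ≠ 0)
Fail to reject H₀: p-value = 0.0745 ≥ α = 0.05. The linear relationship is not significant at the 5% level.

Hypothesis test for the slope coefficient:

H₀: β₁ = 0 (no linear relationship)
H₁: β₁ ≠ 0 (linear relationship exists)

Test statistic: t = β̂₁ / SE(β̂₁) = -0.7385 / 0.3913 = -1.8873

p = 0.0745: how often a slope estimate this far from 0 (in SE units) would arise by chance if β₁ were truly 0.

Decision rule: reject H₀ if p-value < α.
p-value = 0.0745 ≥ α = 0.05 → fail to reject H₀.

At α = 0.05 the data do not provide convincing evidence of a nonzero slope.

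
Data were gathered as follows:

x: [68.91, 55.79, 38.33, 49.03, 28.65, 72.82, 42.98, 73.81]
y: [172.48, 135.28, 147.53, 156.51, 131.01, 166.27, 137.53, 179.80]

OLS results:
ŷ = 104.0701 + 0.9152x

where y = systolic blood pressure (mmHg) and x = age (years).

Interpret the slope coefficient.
An increase of one year in age is associated with a 0.9152 mmHg increase in predicted blood pressure.

β₁ = 0.9152 is the change in predicted blood pressure (mmHg) per additional year of age.

Interpretation:
- Age up by 1 year → predicted blood pressure increases by 0.9152 mmHg
- The effect is assumed constant over the observed range of x (linearity)

(β₀ = 104.0701 is the fitted value at x = 0 and is not part of the slope interpretation.)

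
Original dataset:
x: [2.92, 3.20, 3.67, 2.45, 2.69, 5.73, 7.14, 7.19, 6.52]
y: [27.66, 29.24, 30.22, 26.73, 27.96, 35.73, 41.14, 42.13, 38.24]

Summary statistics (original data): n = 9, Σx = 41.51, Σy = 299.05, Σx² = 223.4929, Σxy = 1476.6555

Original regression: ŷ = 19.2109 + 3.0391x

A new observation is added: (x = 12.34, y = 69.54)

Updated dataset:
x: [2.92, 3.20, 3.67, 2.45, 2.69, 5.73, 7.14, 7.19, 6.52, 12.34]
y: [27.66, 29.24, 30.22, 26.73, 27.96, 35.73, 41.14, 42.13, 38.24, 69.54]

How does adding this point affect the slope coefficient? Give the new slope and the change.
Adding the point moves β₁ from 3.0391 to 4.0790, i.e. it increases by 1.0399 (+34.2%).

The new point has HIGH LEVERAGE: x = 12.34 is far from the original mean x̄ = 41.51/9 ≈ 4.61 (original range [2.45, 7.19]).

Step 1: Update the sums with the new point (n goes from 9 to 10)
Σx  = 41.51 + 12.34 = 53.85
Σy  = 299.05 + 69.54 = 368.59
Σx² = 223.4929 + 12.34² = 223.4929 + 152.2756 = 375.7685
Σxy = 1476.6555 + 12.34×69.54 = 1476.6555 + 858.1236 = 2334.7791

Step 2: Recompute the slope with b₁ = (nΣxy − ΣxΣy) / (nΣx² − (Σx)²)
Numerator   = 10×2334.7791 − 53.85×368.59 = 23347.7910 − 19848.5715 = 3499.2195
Denominator = 10×375.7685 − 53.85² = 3757.6850 − 2899.8225 = 857.8625
b₁(new) = 3499.2195 / 857.8625 = 4.0790

(Same formula on the original sums: (9×1476.6555 − 41.51×299.05) / (9×223.4929 − 41.51²) = 876.3340 / 288.3560 = 3.0391, matching the given fit.)

Step 3: Change in slope
Δβ₁ = 4.0790 − 3.0391 = +1.0399
Relative change = +1.0399 / 3.0391 × 100% = +34.2%
→ the slope increases when the point is added.

Because the point sits above the extension of the original line at a high-leverage x, it tilts the fit up.
In practice: examine leverage (hᵢ) and Cook's distance rather than deleting it automatically.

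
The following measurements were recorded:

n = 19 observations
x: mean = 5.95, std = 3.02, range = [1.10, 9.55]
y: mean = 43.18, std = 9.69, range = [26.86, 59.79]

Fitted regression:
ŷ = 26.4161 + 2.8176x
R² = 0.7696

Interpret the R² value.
The model explains 76.96% of the variance in y (R² = 0.7696), leaving 23.04% unexplained; the fit is strong.

R² = 1 − SS_res/SS_tot compares the residual scatter to the total scatter of y about its mean.

Here R² = 0.7696:
- Explained: 76.96% of the variation in y
- Unexplained (residual): 100% − 76.96% = 23.04%
- Rule of thumb (below 0.3 weak; 0.3 to below 0.7 moderate; 0.7 and above strong) → strong

Note: R² never decreases when predictors are added, so it should not be used alone to compare models of different size.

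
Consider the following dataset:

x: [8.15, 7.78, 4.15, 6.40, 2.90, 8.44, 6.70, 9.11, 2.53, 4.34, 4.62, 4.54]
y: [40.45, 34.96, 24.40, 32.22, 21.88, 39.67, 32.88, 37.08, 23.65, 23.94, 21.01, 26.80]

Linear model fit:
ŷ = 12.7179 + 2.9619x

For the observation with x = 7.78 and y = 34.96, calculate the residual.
Residual = -0.8015

The residual is the difference between the actual value and the predicted value:

Residual = y - ŷ

Step 1: Calculate predicted value
ŷ = 12.7179 + 2.9619 × 7.78
ŷ = 35.7615

Step 2: Calculate residual
Residual = 34.96 - 35.7615
Residual = -0.8015

Sign check: y < ŷ, so the point is below the line and the fit overestimates here.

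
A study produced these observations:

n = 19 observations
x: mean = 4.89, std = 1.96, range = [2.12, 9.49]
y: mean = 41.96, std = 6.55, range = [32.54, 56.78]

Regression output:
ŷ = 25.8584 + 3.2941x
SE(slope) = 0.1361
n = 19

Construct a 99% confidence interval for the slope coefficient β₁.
The 99% CI for β₁ is (2.8997, 3.6885)

Confidence interval for the slope:

The 99% CI for β₁ is: β̂₁ ± t*(α/2, n-2) × SE(β̂₁)

Step 1: Find critical t-value
- Confidence level = 0.99
- Degrees of freedom = n - 2 = 19 - 2 = 17
- t*(α/2, 17) = 2.8982

Step 2: Calculate margin of error
Margin = 2.8982 × 0.1361 = 0.3944

Step 3: Construct interval
CI = 3.2941 ± 0.3944
CI = (2.8997, 3.6885)

Interpretation: intervals built this way capture the true β₁ in 99% of repeated samples; here the plausible range for the per-unit effect of x on y is 2.8997 to 3.6885.
The interval does not include 0, suggesting a significant linear relationship.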